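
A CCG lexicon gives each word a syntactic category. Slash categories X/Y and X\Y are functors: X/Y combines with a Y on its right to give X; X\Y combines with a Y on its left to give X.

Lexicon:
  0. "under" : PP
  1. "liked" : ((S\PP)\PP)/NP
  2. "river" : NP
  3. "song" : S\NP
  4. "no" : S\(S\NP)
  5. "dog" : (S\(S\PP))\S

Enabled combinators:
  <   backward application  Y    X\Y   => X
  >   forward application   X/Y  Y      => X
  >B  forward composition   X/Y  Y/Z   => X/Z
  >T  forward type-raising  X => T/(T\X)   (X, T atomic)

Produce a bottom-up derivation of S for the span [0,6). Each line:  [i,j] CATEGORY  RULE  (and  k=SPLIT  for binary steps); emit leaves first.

[0,6] S   <
  [0,3] S\PP   <
    [0,1] "under" : PP
    [1,3] (S\PP)\PP   >
      [1,2] "liked" : ((S\PP)\PP)/NP
      [2,3] "river" : NP
  [3,6] S\(S\PP)   <
    [3,5] S   <
      [3,4] "song" : S\NP
      [4,5] "no" : S\(S\NP)
    [5,6] "dog" : (S\(S\PP))\S

[0,1] PP  lex  "under"
[1,2] ((S\PP)\PP)/NP  lex  "liked"
[2,3] NP  lex  "river"
[1,3] (S\PP)\PP  >  k=2
[0,3] S\PP  <  k=1
[3,4] S\NP  lex  "song"
[4,5] S\(S\NP)  lex  "no"
[3,5] S  <  k=4
[5,6] (S\(S\PP))\S  lex  "dog"
[3,6] S\(S\PP)  <  k=5
[0,6] S  <  k=3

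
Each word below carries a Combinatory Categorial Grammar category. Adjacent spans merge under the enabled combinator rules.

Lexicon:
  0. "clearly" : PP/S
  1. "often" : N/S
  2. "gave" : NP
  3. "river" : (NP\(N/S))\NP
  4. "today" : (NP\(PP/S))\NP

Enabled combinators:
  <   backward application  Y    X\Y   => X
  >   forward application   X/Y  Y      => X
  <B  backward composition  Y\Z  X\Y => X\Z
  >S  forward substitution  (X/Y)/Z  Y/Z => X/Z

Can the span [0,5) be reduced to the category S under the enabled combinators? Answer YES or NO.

NO

PP/S N/S NP (NP\(N/S))\NP (NP\(PP/S))\NP
CKY chart[0,5] = {NP}; S ∉ chart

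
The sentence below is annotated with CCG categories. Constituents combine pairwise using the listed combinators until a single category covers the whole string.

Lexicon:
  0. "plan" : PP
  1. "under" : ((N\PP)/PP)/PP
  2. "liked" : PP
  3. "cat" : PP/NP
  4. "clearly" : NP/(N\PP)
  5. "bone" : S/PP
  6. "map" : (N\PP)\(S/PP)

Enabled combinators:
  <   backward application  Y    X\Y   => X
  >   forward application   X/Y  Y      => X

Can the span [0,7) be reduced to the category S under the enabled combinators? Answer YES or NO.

NO

PP ((N\PP)/PP)/PP PP PP/NP NP/(N\PP) S/PP (N\PP)\(S/PP)
CKY chart[0,7] = {N}; S ∉ chart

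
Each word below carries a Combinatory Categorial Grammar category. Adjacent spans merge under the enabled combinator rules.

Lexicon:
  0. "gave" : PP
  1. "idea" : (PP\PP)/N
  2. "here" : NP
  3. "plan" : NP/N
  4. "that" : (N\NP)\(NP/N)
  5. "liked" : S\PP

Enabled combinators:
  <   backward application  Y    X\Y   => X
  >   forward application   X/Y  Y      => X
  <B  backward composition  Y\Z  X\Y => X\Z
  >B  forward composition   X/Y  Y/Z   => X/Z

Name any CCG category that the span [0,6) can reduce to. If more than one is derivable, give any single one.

S

[0,6] S   <
  [0,1] "gave" : PP
  [1,6] S\PP   <B
    [1,5] PP\PP   >
      [1,2] "idea" : (PP\PP)/N
      [2,5] N   <
        [2,3] "here" : NP
        [3,5] N\NP   <
          [3,4] "plan" : NP/N
          [4,5] "that" : (N\NP)\(NP/N)
    [5,6] "liked" : S\PP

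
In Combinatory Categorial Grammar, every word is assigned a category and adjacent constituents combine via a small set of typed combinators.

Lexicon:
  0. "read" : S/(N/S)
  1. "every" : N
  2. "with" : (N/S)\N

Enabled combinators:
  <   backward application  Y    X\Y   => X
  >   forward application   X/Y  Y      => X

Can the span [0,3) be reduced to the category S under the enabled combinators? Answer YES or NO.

[0,3] S   >
  [0,1] "read" : S/(N/S)
  [1,3] N/S   <
    [1,2] "every" : N
    [2,3] "with" : (N/S)\N

YES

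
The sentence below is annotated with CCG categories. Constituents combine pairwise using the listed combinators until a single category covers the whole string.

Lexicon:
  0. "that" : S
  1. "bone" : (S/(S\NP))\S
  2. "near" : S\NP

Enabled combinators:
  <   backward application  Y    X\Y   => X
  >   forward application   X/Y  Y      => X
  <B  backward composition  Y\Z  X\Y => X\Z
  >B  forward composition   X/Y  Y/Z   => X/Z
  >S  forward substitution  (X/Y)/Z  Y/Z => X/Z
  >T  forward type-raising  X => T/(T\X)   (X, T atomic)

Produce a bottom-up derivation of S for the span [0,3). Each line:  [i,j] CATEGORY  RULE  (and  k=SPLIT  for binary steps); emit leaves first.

[0,1] S  lex  "that"
[1,2] (S/(S\NP))\S  lex  "bone"
[0,2] S/(S\NP)  <  k=1
[2,3] S\NP  lex  "near"
[0,3] S  >  k=2

[0,3] S   >
  [0,2] S/(S\NP)   <
    [0,1] "that" : S
    [1,2] "bone" : (S/(S\NP))\S
  [2,3] "near" : S\NP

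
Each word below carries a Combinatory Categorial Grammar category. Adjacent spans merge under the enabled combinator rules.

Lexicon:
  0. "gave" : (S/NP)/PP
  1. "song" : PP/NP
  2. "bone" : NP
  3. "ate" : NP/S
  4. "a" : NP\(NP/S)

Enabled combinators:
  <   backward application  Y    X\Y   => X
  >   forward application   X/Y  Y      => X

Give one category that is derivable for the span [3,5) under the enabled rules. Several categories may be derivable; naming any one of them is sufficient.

NP

[0,5] S   >
  [0,3] S/NP   >
    [0,1] "gave" : (S/NP)/PP
    [1,3] PP   >
      [1,2] "song" : PP/NP
      [2,3] "bone" : NP
  [3,5] NP   <
    [3,4] "ate" : NP/S
    [4,5] "a" : NP\(NP/S)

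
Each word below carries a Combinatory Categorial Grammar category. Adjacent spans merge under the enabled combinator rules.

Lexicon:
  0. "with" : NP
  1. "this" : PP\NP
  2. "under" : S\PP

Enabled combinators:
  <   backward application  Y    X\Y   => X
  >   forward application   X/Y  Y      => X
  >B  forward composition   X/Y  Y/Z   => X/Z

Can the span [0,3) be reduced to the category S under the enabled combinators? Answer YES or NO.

[0,3] S   <
  [0,2] PP   <
    [0,1] "with" : NP
    [1,2] "this" : PP\NP
  [2,3] "under" : S\PP

YES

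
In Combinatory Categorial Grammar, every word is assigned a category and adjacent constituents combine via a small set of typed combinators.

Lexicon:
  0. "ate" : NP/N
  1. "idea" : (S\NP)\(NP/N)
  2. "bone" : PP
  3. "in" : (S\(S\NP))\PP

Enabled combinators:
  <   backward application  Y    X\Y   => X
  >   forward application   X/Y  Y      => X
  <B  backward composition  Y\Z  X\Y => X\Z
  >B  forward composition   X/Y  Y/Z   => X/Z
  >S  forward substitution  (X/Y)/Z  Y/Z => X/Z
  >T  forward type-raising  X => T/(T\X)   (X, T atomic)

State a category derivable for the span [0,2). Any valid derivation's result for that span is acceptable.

S\NP

[0,4] S   <
  [0,2] S\NP   <
    [0,1] "ate" : NP/N
    [1,2] "idea" : (S\NP)\(NP/N)
  [2,4] S\(S\NP)   <
    [2,3] "bone" : PP
    [3,4] "in" : (S\(S\NP))\PP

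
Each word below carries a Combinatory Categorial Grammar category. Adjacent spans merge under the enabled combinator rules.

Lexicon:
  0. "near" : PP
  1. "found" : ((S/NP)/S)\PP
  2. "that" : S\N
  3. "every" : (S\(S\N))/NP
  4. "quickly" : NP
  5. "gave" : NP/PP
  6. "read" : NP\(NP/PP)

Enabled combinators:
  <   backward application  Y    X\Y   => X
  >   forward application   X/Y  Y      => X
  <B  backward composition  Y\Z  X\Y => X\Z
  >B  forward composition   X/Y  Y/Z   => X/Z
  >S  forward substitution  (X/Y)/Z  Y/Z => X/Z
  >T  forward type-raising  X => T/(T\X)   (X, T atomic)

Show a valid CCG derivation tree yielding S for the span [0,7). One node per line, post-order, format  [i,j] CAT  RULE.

[0,1] PP  lex  "near"
[1,2] ((S/NP)/S)\PP  lex  "found"
[0,2] (S/NP)/S  <  k=1
[2,3] S\N  lex  "that"
[3,4] (S\(S\N))/NP  lex  "every"
[4,5] NP  lex  "quickly"
[3,5] S\(S\N)  >  k=4
[2,5] S  <  k=3
[0,5] S/NP  >  k=2
[5,6] NP/PP  lex  "gave"
[6,7] NP\(NP/PP)  lex  "read"
[5,7] NP  <  k=6
[0,7] S  >  k=5

[0,7] S   >
  [0,5] S/NP   >
    [0,2] (S/NP)/S   <
      [0,1] "near" : PP
      [1,2] "found" : ((S/NP)/S)\PP
    [2,5] S   <
      [2,3] "that" : S\N
      [3,5] S\(S\N)   >
        [3,4] "every" : (S\(S\N))/NP
        [4,5] "quickly" : NP
  [5,7] NP   <
    [5,6] "gave" : NP/PP
    [6,7] "read" : NP\(NP/PP)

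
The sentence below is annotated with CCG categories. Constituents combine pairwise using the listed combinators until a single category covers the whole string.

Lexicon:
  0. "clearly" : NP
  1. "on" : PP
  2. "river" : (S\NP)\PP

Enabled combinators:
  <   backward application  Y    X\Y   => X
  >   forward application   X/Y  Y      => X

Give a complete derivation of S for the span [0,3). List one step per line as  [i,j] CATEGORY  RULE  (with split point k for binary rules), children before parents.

[0,1] NP  lex  "clearly"
[1,2] PP  lex  "on"
[2,3] (S\NP)\PP  lex  "river"
[1,3] S\NP  <  k=2
[0,3] S  <  k=1

[0,3] S   <
  [0,1] "clearly" : NP
  [1,3] S\NP   <
    [1,2] "on" : PP
    [2,3] "river" : (S\NP)\PP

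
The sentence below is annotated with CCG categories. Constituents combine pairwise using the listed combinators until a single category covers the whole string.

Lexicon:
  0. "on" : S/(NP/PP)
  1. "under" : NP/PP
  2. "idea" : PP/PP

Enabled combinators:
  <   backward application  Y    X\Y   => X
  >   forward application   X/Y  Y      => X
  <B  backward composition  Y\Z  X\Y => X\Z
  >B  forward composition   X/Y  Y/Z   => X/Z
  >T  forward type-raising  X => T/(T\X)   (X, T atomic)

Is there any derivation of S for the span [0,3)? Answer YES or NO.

[0,3] S   >
  [0,1] "on" : S/(NP/PP)
  [1,3] NP/PP   >B
    [1,2] "under" : NP/PP
    [2,3] "idea" : PP/PP

YES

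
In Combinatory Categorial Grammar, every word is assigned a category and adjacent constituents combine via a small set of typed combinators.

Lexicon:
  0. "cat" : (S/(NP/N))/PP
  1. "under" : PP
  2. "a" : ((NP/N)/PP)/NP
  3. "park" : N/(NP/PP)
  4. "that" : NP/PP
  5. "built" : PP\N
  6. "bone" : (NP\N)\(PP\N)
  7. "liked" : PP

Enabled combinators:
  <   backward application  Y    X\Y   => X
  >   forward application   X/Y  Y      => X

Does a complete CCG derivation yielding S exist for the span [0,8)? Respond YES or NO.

YES

[0,8] S   >
  [0,2] S/(NP/N)   >
    [0,1] "cat" : (S/(NP/N))/PP
    [1,2] "under" : PP
  [2,8] NP/N   >
    [2,7] (NP/N)/PP   >
      [2,3] "a" : ((NP/N)/PP)/NP
      [3,7] NP   <
        [3,5] N   >
          [3,4] "park" : N/(NP/PP)
          [4,5] "that" : NP/PP
        [5,7] NP\N   <
          [5,6] "built" : PP\N
          [6,7] "bone" : (NP\N)\(PP\N)
    [7,8] "liked" : PP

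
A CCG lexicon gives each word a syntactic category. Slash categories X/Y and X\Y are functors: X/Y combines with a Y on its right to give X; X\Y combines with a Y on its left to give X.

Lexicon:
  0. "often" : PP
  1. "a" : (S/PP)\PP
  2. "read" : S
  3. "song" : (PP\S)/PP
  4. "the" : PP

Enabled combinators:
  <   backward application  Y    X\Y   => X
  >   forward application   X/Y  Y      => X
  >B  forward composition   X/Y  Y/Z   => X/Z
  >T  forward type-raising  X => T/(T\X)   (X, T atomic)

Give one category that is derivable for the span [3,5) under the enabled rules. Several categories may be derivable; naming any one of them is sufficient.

[0,5] S   >
  [0,2] S/PP   <
    [0,1] "often" : PP
    [1,2] "a" : (S/PP)\PP
  [2,5] PP   <
    [2,3] "read" : S
    [3,5] PP\S   >
      [3,4] "song" : (PP\S)/PP
      [4,5] "the" : PP

PP\S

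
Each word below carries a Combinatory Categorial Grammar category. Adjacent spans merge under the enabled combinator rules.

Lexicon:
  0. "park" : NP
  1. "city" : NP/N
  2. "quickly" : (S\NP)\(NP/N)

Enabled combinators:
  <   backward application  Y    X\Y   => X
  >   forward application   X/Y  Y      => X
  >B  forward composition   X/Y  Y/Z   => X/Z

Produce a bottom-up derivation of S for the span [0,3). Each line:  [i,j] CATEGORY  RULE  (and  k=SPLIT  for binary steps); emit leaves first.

[0,3] S   <
  [0,1] "park" : NP
  [1,3] S\NP   <
    [1,2] "city" : NP/N
    [2,3] "quickly" : (S\NP)\(NP/N)

[0,1] NP  lex  "park"
[1,2] NP/N  lex  "city"
[2,3] (S\NP)\(NP/N)  lex  "quickly"
[1,3] S\NP  <  k=2
[0,3] S  <  k=1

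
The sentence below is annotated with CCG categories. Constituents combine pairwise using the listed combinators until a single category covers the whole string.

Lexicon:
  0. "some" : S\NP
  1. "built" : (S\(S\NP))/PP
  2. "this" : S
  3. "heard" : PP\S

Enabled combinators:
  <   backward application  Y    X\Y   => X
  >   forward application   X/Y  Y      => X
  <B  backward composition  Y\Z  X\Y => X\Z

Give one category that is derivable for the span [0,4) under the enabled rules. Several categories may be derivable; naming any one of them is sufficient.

[0,4] S   <
  [0,1] "some" : S\NP
  [1,4] S\(S\NP)   >
    [1,2] "built" : (S\(S\NP))/PP
    [2,4] PP   <
      [2,3] "this" : S
      [3,4] "heard" : PP\S

S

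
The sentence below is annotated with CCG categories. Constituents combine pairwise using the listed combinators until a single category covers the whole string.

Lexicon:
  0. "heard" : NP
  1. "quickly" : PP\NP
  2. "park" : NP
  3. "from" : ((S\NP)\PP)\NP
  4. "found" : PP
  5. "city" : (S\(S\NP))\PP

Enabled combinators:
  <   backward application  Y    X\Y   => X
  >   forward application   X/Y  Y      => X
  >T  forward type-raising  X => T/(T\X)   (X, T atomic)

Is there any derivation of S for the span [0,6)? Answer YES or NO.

YES

[0,6] S   <
  [0,4] S\NP   <
    [0,2] PP   >
      [0,1] PP/(PP\NP)   >T
        [0,1] "heard" : NP
      [1,2] "quickly" : PP\NP
    [2,4] (S\NP)\PP   <
      [2,3] "park" : NP
      [3,4] "from" : ((S\NP)\PP)\NP
  [4,6] S\(S\NP)   <
    [4,5] "found" : PP
    [5,6] "city" : (S\(S\NP))\PP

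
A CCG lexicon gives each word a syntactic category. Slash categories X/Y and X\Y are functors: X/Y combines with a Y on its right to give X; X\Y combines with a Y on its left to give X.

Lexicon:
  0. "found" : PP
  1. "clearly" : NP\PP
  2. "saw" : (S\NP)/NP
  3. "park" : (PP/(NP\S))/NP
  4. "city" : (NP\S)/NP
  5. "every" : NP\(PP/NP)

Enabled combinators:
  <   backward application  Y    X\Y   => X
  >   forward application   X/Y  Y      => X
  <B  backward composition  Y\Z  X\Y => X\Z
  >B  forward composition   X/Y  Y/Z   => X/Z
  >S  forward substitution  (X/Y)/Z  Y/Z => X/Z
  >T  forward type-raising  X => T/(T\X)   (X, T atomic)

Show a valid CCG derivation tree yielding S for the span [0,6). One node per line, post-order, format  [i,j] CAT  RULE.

[0,1] PP  lex  "found"
[1,2] NP\PP  lex  "clearly"
[0,2] NP  <  k=1
[2,3] (S\NP)/NP  lex  "saw"
[3,4] (PP/(NP\S))/NP  lex  "park"
[4,5] (NP\S)/NP  lex  "city"
[3,5] PP/NP  >S  k=4
[5,6] NP\(PP/NP)  lex  "every"
[3,6] NP  <  k=5
[2,6] S\NP  >  k=3
[0,6] S  <  k=2

[0,6] S   <
  [0,2] NP   <
    [0,1] "found" : PP
    [1,2] "clearly" : NP\PP
  [2,6] S\NP   >
    [2,3] "saw" : (S\NP)/NP
    [3,6] NP   <
      [3,5] PP/NP   >S
        [3,4] "park" : (PP/(NP\S))/NP
        [4,5] "city" : (NP\S)/NP
      [5,6] "every" : NP\(PP/NP)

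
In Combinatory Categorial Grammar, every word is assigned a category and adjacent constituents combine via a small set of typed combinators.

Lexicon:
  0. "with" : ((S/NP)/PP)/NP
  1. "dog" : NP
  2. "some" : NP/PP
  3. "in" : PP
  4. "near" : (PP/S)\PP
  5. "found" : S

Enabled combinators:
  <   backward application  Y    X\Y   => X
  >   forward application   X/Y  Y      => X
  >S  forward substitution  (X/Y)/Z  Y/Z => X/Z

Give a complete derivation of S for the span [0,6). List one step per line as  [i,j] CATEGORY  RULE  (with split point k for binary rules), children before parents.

[0,6] S   >
  [0,3] S/PP   >S
    [0,2] (S/NP)/PP   >
      [0,1] "with" : ((S/NP)/PP)/NP
      [1,2] "dog" : NP
    [2,3] "some" : NP/PP
  [3,6] PP   >
    [3,5] PP/S   <
      [3,4] "in" : PP
      [4,5] "near" : (PP/S)\PP
    [5,6] "found" : S

[0,1] ((S/NP)/PP)/NP  lex  "with"
[1,2] NP  lex  "dog"
[0,2] (S/NP)/PP  >  k=1
[2,3] NP/PP  lex  "some"
[0,3] S/PP  >S  k=2
[3,4] PP  lex  "in"
[4,5] (PP/S)\PP  lex  "near"
[3,5] PP/S  <  k=4
[5,6] S  lex  "found"
[3,6] PP  >  k=5
[0,6] S  >  k=3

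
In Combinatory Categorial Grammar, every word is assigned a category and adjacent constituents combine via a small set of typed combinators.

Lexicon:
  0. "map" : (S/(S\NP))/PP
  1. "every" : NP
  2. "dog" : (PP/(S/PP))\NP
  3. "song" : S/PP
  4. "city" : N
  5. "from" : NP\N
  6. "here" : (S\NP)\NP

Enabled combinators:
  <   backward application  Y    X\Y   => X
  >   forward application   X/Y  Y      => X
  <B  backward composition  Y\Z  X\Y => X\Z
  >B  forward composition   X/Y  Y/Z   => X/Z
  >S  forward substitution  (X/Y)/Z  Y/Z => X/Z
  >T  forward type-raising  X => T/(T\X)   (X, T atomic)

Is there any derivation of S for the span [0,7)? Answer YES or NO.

YES

[0,7] S   >
  [0,4] S/(S\NP)   >
    [0,1] "map" : (S/(S\NP))/PP
    [1,4] PP   >
      [1,3] PP/(S/PP)   <
        [1,2] "every" : NP
        [2,3] "dog" : (PP/(S/PP))\NP
      [3,4] "song" : S/PP
  [4,7] S\NP   <
    [4,6] NP   <
      [4,5] "city" : N
      [5,6] "from" : NP\N
    [6,7] "here" : (S\NP)\NP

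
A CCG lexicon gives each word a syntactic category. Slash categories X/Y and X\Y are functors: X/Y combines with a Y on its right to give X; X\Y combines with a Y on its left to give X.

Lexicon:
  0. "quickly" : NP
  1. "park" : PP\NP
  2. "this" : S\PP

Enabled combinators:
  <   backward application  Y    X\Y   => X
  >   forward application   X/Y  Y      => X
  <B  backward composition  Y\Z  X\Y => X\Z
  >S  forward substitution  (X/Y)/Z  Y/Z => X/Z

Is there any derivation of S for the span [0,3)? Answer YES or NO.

YES

[0,3] S   <
  [0,1] "quickly" : NP
  [1,3] S\NP   <B
    [1,2] "park" : PP\NP
    [2,3] "this" : S\PP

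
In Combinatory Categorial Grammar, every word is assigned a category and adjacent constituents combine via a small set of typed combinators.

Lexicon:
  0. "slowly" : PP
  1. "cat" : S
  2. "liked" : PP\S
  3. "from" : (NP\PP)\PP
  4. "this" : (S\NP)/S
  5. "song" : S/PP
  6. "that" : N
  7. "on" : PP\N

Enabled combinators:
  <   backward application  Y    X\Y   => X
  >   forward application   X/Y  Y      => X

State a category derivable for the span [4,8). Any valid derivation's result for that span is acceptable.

S\NP

[0,8] S   <
  [0,4] NP   <
    [0,1] "slowly" : PP
    [1,4] NP\PP   <
      [1,3] PP   <
        [1,2] "cat" : S
        [2,3] "liked" : PP\S
      [3,4] "from" : (NP\PP)\PP
  [4,8] S\NP   >
    [4,5] "this" : (S\NP)/S
    [5,8] S   >
      [5,6] "song" : S/PP
      [6,8] PP   <
        [6,7] "that" : N
        [7,8] "on" : PP\N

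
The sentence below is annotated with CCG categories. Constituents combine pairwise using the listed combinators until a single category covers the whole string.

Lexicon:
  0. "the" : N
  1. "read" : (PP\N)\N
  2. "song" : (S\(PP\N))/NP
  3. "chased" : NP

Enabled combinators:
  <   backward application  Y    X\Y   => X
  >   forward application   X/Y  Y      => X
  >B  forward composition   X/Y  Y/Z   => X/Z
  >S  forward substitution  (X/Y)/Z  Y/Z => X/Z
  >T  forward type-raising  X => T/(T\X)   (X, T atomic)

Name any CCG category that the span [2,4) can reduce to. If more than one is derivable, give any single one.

[0,4] S   <
  [0,2] PP\N   <
    [0,1] "the" : N
    [1,2] "read" : (PP\N)\N
  [2,4] S\(PP\N)   >
    [2,3] "song" : (S\(PP\N))/NP
    [3,4] "chased" : NP

S\(PP\N)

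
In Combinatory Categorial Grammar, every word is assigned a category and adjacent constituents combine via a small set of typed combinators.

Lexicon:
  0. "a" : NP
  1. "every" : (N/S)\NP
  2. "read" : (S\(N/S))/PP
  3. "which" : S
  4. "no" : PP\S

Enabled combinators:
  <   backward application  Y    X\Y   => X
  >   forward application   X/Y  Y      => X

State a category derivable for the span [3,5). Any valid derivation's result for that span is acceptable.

PP

[0,5] S   <
  [0,2] N/S   <
    [0,1] "a" : NP
    [1,2] "every" : (N/S)\NP
  [2,5] S\(N/S)   >
    [2,3] "read" : (S\(N/S))/PP
    [3,5] PP   <
      [3,4] "which" : S
      [4,5] "no" : PP\S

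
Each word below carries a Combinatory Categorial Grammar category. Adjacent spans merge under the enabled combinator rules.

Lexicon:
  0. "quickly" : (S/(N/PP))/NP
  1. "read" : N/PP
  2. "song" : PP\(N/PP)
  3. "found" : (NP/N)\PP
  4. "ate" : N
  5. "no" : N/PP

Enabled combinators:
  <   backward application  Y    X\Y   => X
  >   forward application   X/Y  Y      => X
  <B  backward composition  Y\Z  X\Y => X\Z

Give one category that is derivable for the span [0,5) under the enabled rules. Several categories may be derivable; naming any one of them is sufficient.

S/(N/PP)

[0,6] S   >
  [0,5] S/(N/PP)   >
    [0,1] "quickly" : (S/(N/PP))/NP
    [1,5] NP   >
      [1,4] NP/N   <
        [1,3] PP   <
          [1,2] "read" : N/PP
          [2,3] "song" : PP\(N/PP)
        [3,4] "found" : (NP/N)\PP
      [4,5] "ate" : N
  [5,6] "no" : N/PP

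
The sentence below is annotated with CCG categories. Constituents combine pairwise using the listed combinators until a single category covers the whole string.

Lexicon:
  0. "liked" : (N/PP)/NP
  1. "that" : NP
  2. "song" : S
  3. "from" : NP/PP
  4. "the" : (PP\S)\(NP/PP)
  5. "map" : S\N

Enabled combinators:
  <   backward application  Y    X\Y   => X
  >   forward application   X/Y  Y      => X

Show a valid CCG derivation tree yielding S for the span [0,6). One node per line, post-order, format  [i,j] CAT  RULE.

[0,1] (N/PP)/NP  lex  "liked"
[1,2] NP  lex  "that"
[0,2] N/PP  >  k=1
[2,3] S  lex  "song"
[3,4] NP/PP  lex  "from"
[4,5] (PP\S)\(NP/PP)  lex  "the"
[3,5] PP\S  <  k=4
[2,5] PP  <  k=3
[0,5] N  >  k=2
[5,6] S\N  lex  "map"
[0,6] S  <  k=5

[0,6] S   <
  [0,5] N   >
    [0,2] N/PP   >
      [0,1] "liked" : (N/PP)/NP
      [1,2] "that" : NP
    [2,5] PP   <
      [2,3] "song" : S
      [3,5] PP\S   <
        [3,4] "from" : NP/PP
        [4,5] "the" : (PP\S)\(NP/PP)
  [5,6] "map" : S\N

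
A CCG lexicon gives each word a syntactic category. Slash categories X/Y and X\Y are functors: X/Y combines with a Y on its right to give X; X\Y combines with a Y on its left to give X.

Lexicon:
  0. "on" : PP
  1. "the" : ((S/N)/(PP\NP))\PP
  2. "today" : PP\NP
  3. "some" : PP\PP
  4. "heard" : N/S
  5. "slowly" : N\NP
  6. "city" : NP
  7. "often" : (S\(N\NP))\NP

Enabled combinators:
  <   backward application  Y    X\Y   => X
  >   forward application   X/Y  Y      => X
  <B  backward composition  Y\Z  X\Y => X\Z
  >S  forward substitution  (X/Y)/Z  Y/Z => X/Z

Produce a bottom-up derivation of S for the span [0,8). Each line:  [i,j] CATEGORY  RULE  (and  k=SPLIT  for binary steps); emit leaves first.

[0,1] PP  lex  "on"
[1,2] ((S/N)/(PP\NP))\PP  lex  "the"
[0,2] (S/N)/(PP\NP)  <  k=1
[2,3] PP\NP  lex  "today"
[3,4] PP\PP  lex  "some"
[2,4] PP\NP  <B  k=3
[0,4] S/N  >  k=2
[4,5] N/S  lex  "heard"
[5,6] N\NP  lex  "slowly"
[6,7] NP  lex  "city"
[7,8] (S\(N\NP))\NP  lex  "often"
[6,8] S\(N\NP)  <  k=7
[5,8] S  <  k=6
[4,8] N  >  k=5
[0,8] S  >  k=4

[0,8] S   >
  [0,4] S/N   >
    [0,2] (S/N)/(PP\NP)   <
      [0,1] "on" : PP
      [1,2] "the" : ((S/N)/(PP\NP))\PP
    [2,4] PP\NP   <B
      [2,3] "today" : PP\NP
      [3,4] "some" : PP\PP
  [4,8] N   >
    [4,5] "heard" : N/S
    [5,8] S   <
      [5,6] "slowly" : N\NP
      [6,8] S\(N\NP)   <
        [6,7] "city" : NP
        [7,8] "often" : (S\(N\NP))\NP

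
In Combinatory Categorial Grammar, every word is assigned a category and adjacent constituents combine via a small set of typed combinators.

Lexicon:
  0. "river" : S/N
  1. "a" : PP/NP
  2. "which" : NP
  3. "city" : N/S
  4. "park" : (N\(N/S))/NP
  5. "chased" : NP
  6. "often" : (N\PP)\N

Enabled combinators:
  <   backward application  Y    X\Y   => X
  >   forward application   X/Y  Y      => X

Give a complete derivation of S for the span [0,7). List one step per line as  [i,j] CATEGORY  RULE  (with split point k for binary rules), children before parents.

[0,7] S   >
  [0,1] "river" : S/N
  [1,7] N   <
    [1,3] PP   >
      [1,2] "a" : PP/NP
      [2,3] "which" : NP
    [3,7] N\PP   <
      [3,6] N   <
        [3,4] "city" : N/S
        [4,6] N\(N/S)   >
          [4,5] "park" : (N\(N/S))/NP
          [5,6] "chased" : NP
      [6,7] "often" : (N\PP)\N

[0,1] S/N  lex  "river"
[1,2] PP/NP  lex  "a"
[2,3] NP  lex  "which"
[1,3] PP  >  k=2
[3,4] N/S  lex  "city"
[4,5] (N\(N/S))/NP  lex  "park"
[5,6] NP  lex  "chased"
[4,6] N\(N/S)  >  k=5
[3,6] N  <  k=4
[6,7] (N\PP)\N  lex  "often"
[3,7] N\PP  <  k=6
[1,7] N  <  k=3
[0,7] S  >  k=1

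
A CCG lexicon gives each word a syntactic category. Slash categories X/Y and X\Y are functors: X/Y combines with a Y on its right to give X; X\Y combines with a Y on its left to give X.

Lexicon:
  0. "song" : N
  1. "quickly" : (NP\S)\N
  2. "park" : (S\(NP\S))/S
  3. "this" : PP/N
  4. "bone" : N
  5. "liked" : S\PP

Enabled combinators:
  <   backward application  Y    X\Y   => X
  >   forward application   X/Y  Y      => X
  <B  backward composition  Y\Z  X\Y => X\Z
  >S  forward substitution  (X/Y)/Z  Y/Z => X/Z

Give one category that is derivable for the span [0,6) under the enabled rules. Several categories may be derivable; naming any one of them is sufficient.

S

[0,6] S   <
  [0,1] "song" : N
  [1,6] S\N   <B
    [1,2] "quickly" : (NP\S)\N
    [2,6] S\(NP\S)   >
      [2,3] "park" : (S\(NP\S))/S
      [3,6] S   <
        [3,5] PP   >
          [3,4] "this" : PP/N
          [4,5] "bone" : N
        [5,6] "liked" : S\PP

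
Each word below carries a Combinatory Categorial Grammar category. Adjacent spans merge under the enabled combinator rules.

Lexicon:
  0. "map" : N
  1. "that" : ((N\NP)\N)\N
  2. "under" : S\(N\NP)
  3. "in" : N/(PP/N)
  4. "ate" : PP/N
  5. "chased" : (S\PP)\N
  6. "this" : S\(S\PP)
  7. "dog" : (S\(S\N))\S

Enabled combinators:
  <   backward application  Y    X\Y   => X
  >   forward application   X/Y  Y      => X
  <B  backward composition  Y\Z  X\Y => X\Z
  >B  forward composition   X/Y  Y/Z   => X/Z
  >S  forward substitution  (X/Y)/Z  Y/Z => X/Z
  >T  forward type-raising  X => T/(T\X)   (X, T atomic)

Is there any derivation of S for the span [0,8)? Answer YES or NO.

YES

[0,8] S   <
  [0,3] S\N   <B
    [0,2] (N\NP)\N   <
      [0,1] "map" : N
      [1,2] "that" : ((N\NP)\N)\N
    [2,3] "under" : S\(N\NP)
  [3,8] S\(S\N)   <
    [3,7] S   <
      [3,6] S\PP   <
        [3,5] N   >
          [3,4] "in" : N/(PP/N)
          [4,5] "ate" : PP/N
        [5,6] "chased" : (S\PP)\N
      [6,7] "this" : S\(S\PP)
    [7,8] "dog" : (S\(S\N))\S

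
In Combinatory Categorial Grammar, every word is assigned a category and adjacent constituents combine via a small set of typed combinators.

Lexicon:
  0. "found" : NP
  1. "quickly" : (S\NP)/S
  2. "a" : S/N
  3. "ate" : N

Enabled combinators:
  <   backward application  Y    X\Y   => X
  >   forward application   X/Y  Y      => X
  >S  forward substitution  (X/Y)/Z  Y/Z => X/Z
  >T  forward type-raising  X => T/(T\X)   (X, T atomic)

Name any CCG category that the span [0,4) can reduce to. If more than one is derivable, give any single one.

S

[0,4] S   <
  [0,1] "found" : NP
  [1,4] S\NP   >
    [1,2] "quickly" : (S\NP)/S
    [2,4] S   >
      [2,3] "a" : S/N
      [3,4] "ate" : N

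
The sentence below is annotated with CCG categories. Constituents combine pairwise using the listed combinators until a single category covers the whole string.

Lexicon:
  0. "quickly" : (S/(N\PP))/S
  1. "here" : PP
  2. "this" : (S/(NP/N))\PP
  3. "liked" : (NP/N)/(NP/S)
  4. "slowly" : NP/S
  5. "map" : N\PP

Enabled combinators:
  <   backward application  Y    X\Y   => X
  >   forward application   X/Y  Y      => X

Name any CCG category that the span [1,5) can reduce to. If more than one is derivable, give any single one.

S

[0,6] S   >
  [0,5] S/(N\PP)   >
    [0,1] "quickly" : (S/(N\PP))/S
    [1,5] S   >
      [1,3] S/(NP/N)   <
        [1,2] "here" : PP
        [2,3] "this" : (S/(NP/N))\PP
      [3,5] NP/N   >
        [3,4] "liked" : (NP/N)/(NP/S)
        [4,5] "slowly" : NP/S
  [5,6] "map" : N\PP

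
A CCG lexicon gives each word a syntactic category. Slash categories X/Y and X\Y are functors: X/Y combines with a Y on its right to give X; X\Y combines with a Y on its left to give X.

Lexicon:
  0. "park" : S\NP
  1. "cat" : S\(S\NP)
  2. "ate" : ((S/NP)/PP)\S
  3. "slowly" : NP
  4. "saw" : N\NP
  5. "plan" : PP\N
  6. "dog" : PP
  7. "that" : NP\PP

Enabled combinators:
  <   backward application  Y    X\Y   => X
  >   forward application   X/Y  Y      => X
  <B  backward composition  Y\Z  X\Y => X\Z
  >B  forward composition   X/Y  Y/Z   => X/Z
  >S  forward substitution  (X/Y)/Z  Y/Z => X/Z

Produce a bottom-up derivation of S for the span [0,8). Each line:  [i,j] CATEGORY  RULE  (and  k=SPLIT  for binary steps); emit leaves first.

[0,1] S\NP  lex  "park"
[1,2] S\(S\NP)  lex  "cat"
[0,2] S  <  k=1
[2,3] ((S/NP)/PP)\S  lex  "ate"
[0,3] (S/NP)/PP  <  k=2
[3,4] NP  lex  "slowly"
[4,5] N\NP  lex  "saw"
[5,6] PP\N  lex  "plan"
[4,6] PP\NP  <B  k=5
[3,6] PP  <  k=4
[0,6] S/NP  >  k=3
[6,7] PP  lex  "dog"
[7,8] NP\PP  lex  "that"
[6,8] NP  <  k=7
[0,8] S  >  k=6

[0,8] S   >
  [0,6] S/NP   >
    [0,3] (S/NP)/PP   <
      [0,2] S   <
        [0,1] "park" : S\NP
        [1,2] "cat" : S\(S\NP)
      [2,3] "ate" : ((S/NP)/PP)\S
    [3,6] PP   <
      [3,4] "slowly" : NP
      [4,6] PP\NP   <B
        [4,5] "saw" : N\NP
        [5,6] "plan" : PP\N
  [6,8] NP   <
    [6,7] "dog" : PP
    [7,8] "that" : NP\PP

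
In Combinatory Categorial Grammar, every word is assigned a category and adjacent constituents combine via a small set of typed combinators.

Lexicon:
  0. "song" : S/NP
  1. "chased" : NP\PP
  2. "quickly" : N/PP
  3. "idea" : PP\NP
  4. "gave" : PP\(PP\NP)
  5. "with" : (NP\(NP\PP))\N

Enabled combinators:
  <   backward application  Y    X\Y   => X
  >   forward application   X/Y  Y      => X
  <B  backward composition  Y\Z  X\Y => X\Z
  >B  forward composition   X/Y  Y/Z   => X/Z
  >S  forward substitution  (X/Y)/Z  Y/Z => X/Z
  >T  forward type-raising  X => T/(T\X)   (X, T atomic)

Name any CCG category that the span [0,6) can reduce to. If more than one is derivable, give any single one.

S

[0,6] S   >
  [0,1] "song" : S/NP
  [1,6] NP   <
    [1,2] "chased" : NP\PP
    [2,6] NP\(NP\PP)   <
      [2,5] N   >
        [2,3] "quickly" : N/PP
        [3,5] PP   <
          [3,4] "idea" : PP\NP
          [4,5] "gave" : PP\(PP\NP)
      [5,6] "with" : (NP\(NP\PP))\N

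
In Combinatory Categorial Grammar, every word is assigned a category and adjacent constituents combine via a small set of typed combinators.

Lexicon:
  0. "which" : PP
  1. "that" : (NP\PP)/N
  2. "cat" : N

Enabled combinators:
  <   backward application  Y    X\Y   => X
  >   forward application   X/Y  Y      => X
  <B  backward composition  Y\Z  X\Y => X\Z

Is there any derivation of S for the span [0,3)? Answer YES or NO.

NO

PP (NP\PP)/N N
CKY chart[0,3] = {NP}; S ∉ chart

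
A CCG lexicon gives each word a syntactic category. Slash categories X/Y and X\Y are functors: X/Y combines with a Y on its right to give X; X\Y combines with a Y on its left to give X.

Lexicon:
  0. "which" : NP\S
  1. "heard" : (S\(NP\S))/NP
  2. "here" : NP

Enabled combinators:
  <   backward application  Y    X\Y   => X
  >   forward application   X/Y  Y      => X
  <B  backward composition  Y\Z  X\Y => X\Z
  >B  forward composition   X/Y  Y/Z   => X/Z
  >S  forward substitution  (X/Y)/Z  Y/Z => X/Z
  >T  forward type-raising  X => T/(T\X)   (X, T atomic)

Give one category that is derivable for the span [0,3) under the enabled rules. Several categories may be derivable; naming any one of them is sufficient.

[0,3] S   <
  [0,1] "which" : NP\S
  [1,3] S\(NP\S)   >
    [1,2] "heard" : (S\(NP\S))/NP
    [2,3] "here" : NP

S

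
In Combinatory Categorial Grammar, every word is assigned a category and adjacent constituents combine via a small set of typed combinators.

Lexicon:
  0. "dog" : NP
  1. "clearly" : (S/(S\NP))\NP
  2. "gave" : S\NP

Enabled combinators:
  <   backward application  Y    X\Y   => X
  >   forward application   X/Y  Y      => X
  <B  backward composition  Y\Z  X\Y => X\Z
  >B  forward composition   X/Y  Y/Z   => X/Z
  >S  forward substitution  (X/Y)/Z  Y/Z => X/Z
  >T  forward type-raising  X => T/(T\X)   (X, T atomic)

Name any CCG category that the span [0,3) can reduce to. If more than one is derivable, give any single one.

[0,3] S   >
  [0,2] S/(S\NP)   <
    [0,1] "dog" : NP
    [1,2] "clearly" : (S/(S\NP))\NP
  [2,3] "gave" : S\NP

S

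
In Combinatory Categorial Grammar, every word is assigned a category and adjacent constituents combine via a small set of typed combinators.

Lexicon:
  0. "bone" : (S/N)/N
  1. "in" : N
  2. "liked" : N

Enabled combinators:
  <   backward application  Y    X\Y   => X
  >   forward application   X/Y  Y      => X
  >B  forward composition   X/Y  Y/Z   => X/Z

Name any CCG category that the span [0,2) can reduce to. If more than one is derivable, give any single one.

[0,3] S   >
  [0,2] S/N   >
    [0,1] "bone" : (S/N)/N
    [1,2] "in" : N
  [2,3] "liked" : N

S/N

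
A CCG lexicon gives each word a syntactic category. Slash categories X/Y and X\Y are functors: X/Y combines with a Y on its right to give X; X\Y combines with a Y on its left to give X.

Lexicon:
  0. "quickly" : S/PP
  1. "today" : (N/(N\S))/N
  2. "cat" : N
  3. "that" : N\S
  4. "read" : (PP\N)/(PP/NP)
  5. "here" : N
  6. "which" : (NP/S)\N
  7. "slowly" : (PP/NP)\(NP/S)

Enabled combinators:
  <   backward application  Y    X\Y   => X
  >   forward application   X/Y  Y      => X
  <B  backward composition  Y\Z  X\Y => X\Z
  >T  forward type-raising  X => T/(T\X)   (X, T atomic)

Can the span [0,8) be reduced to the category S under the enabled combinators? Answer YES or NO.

YES

[0,8] S   >
  [0,1] "quickly" : S/PP
  [1,8] PP   <
    [1,4] N   >
      [1,3] N/(N\S)   >
        [1,2] "today" : (N/(N\S))/N
        [2,3] "cat" : N
      [3,4] "that" : N\S
    [4,8] PP\N   >
      [4,5] "read" : (PP\N)/(PP/NP)
      [5,8] PP/NP   <
        [5,7] NP/S   <
          [5,6] "here" : N
          [6,7] "which" : (NP/S)\N
        [7,8] "slowly" : (PP/NP)\(NP/S)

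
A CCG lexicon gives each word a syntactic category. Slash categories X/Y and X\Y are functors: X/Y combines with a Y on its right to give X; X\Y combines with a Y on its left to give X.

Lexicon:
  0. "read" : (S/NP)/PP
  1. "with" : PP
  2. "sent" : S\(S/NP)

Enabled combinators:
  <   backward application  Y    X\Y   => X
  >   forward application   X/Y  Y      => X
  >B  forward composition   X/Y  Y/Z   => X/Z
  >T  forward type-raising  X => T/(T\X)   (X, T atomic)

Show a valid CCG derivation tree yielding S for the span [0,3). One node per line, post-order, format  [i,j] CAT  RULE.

[0,3] S   <
  [0,2] S/NP   >
    [0,1] "read" : (S/NP)/PP
    [1,2] "with" : PP
  [2,3] "sent" : S\(S/NP)

[0,1] (S/NP)/PP  lex  "read"
[1,2] PP  lex  "with"
[0,2] S/NP  >  k=1
[2,3] S\(S/NP)  lex  "sent"
[0,3] S  <  k=2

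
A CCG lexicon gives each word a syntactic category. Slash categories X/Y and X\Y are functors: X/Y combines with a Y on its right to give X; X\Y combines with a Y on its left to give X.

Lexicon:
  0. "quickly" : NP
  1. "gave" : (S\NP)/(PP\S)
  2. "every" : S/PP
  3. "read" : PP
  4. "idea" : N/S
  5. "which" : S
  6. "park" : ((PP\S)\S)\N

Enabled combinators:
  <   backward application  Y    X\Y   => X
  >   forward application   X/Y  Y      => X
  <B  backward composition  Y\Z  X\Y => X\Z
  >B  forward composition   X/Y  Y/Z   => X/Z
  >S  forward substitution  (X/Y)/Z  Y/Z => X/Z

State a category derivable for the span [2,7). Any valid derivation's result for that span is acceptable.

[0,7] S   <
  [0,1] "quickly" : NP
  [1,7] S\NP   >
    [1,2] "gave" : (S\NP)/(PP\S)
    [2,7] PP\S   <
      [2,4] S   >
        [2,3] "every" : S/PP
        [3,4] "read" : PP
      [4,7] (PP\S)\S   <
        [4,6] N   >
          [4,5] "idea" : N/S
          [5,6] "which" : S
        [6,7] "park" : ((PP\S)\S)\N

PP\S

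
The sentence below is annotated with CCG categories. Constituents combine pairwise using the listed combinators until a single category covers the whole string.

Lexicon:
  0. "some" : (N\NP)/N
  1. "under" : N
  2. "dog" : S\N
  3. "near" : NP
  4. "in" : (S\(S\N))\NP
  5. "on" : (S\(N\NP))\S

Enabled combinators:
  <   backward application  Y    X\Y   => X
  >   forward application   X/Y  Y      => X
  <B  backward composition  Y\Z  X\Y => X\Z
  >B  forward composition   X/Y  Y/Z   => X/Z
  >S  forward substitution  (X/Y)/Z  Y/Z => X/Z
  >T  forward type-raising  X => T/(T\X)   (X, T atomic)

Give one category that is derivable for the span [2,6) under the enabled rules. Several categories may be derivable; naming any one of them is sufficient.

S\(N\NP)

[0,6] S   <
  [0,2] N\NP   >
    [0,1] "some" : (N\NP)/N
    [1,2] "under" : N
  [2,6] S\(N\NP)   <
    [2,5] S   <
      [2,3] "dog" : S\N
      [3,5] S\(S\N)   <
        [3,4] "near" : NP
        [4,5] "in" : (S\(S\N))\NP
    [5,6] "on" : (S\(N\NP))\S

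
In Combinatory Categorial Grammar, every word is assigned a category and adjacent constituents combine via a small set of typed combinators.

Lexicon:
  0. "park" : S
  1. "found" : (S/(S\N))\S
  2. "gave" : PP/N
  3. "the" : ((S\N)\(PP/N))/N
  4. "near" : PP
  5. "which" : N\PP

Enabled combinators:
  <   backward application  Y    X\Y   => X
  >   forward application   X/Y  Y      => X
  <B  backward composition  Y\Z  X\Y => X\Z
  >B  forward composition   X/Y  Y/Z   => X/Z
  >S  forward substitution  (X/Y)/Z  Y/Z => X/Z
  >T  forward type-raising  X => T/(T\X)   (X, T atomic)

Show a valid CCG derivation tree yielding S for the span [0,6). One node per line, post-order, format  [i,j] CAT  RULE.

[0,6] S   >
  [0,2] S/(S\N)   <
    [0,1] "park" : S
    [1,2] "found" : (S/(S\N))\S
  [2,6] S\N   <
    [2,3] "gave" : PP/N
    [3,6] (S\N)\(PP/N)   >
      [3,4] "the" : ((S\N)\(PP/N))/N
      [4,6] N   <
        [4,5] "near" : PP
        [5,6] "which" : N\PP

[0,1] S  lex  "park"
[1,2] (S/(S\N))\S  lex  "found"
[0,2] S/(S\N)  <  k=1
[2,3] PP/N  lex  "gave"
[3,4] ((S\N)\(PP/N))/N  lex  "the"
[4,5] PP  lex  "near"
[5,6] N\PP  lex  "which"
[4,6] N  <  k=5
[3,6] (S\N)\(PP/N)  >  k=4
[2,6] S\N  <  k=3
[0,6] S  >  k=2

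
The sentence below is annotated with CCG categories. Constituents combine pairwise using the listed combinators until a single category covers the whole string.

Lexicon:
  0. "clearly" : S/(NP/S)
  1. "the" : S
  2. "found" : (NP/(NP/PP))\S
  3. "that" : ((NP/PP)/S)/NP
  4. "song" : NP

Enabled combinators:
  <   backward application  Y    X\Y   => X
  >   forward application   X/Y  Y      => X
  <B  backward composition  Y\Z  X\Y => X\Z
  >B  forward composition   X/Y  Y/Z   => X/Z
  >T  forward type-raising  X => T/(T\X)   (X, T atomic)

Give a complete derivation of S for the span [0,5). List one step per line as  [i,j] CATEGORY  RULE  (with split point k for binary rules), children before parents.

[0,5] S   >
  [0,1] "clearly" : S/(NP/S)
  [1,5] NP/S   >B
    [1,3] NP/(NP/PP)   <
      [1,2] "the" : S
      [2,3] "found" : (NP/(NP/PP))\S
    [3,5] (NP/PP)/S   >
      [3,4] "that" : ((NP/PP)/S)/NP
      [4,5] "song" : NP

[0,1] S/(NP/S)  lex  "clearly"
[1,2] S  lex  "the"
[2,3] (NP/(NP/PP))\S  lex  "found"
[1,3] NP/(NP/PP)  <  k=2
[3,4] ((NP/PP)/S)/NP  lex  "that"
[4,5] NP  lex  "song"
[3,5] (NP/PP)/S  >  k=4
[1,5] NP/S  >B  k=3
[0,5] S  >  k=1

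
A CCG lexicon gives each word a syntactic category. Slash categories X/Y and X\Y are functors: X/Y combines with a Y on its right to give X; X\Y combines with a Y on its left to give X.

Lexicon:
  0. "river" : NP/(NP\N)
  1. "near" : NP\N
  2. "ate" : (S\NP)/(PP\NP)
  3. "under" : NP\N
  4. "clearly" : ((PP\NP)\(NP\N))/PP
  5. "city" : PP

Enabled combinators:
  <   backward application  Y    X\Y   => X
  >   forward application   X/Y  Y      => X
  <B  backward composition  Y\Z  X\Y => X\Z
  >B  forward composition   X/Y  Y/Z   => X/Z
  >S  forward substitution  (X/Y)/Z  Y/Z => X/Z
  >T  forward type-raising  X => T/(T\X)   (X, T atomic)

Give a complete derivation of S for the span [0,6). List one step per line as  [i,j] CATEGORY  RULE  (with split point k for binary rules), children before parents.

[0,1] NP/(NP\N)  lex  "river"
[1,2] NP\N  lex  "near"
[0,2] NP  >  k=1
[2,3] (S\NP)/(PP\NP)  lex  "ate"
[3,4] NP\N  lex  "under"
[4,5] ((PP\NP)\(NP\N))/PP  lex  "clearly"
[5,6] PP  lex  "city"
[4,6] (PP\NP)\(NP\N)  >  k=5
[3,6] PP\NP  <  k=4
[2,6] S\NP  >  k=3
[0,6] S  <  k=2

[0,6] S   <
  [0,2] NP   >
    [0,1] "river" : NP/(NP\N)
    [1,2] "near" : NP\N
  [2,6] S\NP   >
    [2,3] "ate" : (S\NP)/(PP\NP)
    [3,6] PP\NP   <
      [3,4] "under" : NP\N
      [4,6] (PP\NP)\(NP\N)   >
        [4,5] "clearly" : ((PP\NP)\(NP\N))/PP
        [5,6] "city" : PP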